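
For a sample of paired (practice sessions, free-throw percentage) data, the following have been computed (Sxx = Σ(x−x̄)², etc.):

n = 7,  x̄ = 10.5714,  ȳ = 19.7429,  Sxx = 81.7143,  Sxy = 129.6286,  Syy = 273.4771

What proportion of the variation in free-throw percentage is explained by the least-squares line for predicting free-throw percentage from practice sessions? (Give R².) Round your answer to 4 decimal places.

0.7519

R² = Sxy²/(Sxx·Syy) = (129.6286)²/(81.7143·273.4771) = 0.751939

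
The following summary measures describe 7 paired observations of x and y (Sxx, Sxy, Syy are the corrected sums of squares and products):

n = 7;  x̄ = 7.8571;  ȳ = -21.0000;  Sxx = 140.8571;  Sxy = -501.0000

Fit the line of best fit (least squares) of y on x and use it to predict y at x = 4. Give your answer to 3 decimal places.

b = Sxy/Sxx = -501/140.8571 = -3.556796
a = ȳ − b·x̄ = -21 − (-3.556796)·7.8571 = 6.946104
ŷ(4) = a + b·4 = 6.946104 + (-3.556796)·4 = -7.281081

-7.281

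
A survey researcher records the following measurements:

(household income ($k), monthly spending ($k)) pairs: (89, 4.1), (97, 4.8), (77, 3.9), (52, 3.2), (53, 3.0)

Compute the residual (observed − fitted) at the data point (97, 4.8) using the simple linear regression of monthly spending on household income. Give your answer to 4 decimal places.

n = 5, Σx = 368, Σy = 19, Σxy = 1456.2, Σx² = 28772
Sxx = Σx² − (Σx)²/n = 28772 − 27084.8 = 1687.2
Sxy = Σxy − (Σx)(Σy)/n = 1456.2 − 1398.4 = 57.8
b = Sxy/Sxx = 57.8/1687.2 = 0.034258
a = ȳ − b·x̄ = 3.8 − 0.034258·73.6 = 1.278615
ŷ(97) = 1.278615 + 0.034258·97 = 4.601636
residual = y − ŷ = 4.8 − 4.601636 = 0.198364

0.1984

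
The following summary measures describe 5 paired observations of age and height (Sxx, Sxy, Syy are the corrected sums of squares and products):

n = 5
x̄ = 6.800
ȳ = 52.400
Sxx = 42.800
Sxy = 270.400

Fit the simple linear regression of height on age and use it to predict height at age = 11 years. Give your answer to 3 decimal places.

b = Sxy/Sxx = 270.4/42.8 = 6.317757
a = ȳ − b·x̄ = 52.4 − 6.317757·6.8 = 9.439252
ŷ(11) = a + b·11 = 9.439252 + 6.317757·11 = 78.934579

78.935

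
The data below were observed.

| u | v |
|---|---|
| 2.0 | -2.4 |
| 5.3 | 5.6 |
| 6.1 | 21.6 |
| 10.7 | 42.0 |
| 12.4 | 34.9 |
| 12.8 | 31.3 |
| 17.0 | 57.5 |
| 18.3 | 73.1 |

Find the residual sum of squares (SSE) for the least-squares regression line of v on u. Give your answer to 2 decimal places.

n = 8, Σx = 84.6, Σy = 263.6, Σxy = 3754.67, Σx² = 1125.28, Σy² = 13115.24
Sxx = Σx² − (Σx)²/n = 1125.28 − 894.645 = 230.635
Sxy = Σxy − (Σx)(Σy)/n = 3754.67 − 2787.57 = 967.1
Syy = Σy² − (Σy)²/n = 13115.24 − 8685.62 = 4429.62
b = Sxy/Sxx = 967.1/230.635 = 4.193206
SSE = Syy − b·Sxy = 4429.62 − 4.193206·967.1 = 374.370753

374.37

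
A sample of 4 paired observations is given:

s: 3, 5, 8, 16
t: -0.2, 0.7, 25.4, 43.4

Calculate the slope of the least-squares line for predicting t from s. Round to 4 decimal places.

n = 4, Σx = 32, Σy = 69.3, Σxy = 900.5, Σx² = 354
Sxx = Σx² − (Σx)²/n = 354 − 256 = 98
Sxy = Σxy − (Σx)(Σy)/n = 900.5 − 554.4 = 346.1
b = Sxy/Sxx = 346.1/98 = 3.531633

3.5316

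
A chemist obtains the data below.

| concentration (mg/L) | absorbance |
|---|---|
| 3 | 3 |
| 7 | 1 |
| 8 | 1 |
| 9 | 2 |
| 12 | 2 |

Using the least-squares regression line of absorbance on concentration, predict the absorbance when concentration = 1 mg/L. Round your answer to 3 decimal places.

n = 5, Σx = 39, Σy = 9, Σxy = 66, Σx² = 347
Sxx = Σx² − (Σx)²/n = 347 − 304.2 = 42.8
Sxy = Σxy − (Σx)(Σy)/n = 66 − 70.2 = -4.2
b = Sxy/Sxx = -4.2/42.8 = -0.098131
a = ȳ − b·x̄ = 1.8 − (-0.098131)·7.8 = 2.565421
ŷ(1) = a + b·1 = 2.565421 + (-0.098131)·1 = 2.467290

2.467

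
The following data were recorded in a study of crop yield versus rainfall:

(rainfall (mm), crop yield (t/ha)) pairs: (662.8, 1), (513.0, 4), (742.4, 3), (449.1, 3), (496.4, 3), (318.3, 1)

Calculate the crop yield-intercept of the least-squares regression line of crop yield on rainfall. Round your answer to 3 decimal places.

n = 6, Σx = 3182, Σy = 15, Σxy = 8096.8, Σx² = 1803049.26
Sxx = Σx² − (Σx)²/n = 1803049.26 − 1687520.666667 = 115528.593333
Sxy = Σxy − (Σx)(Σy)/n = 8096.8 − 7955 = 141.8
b = Sxy/Sxx = 141.8/115528.593333 = 0.001227
a = ȳ − b·x̄ = 2.5 − 0.001227·530.333333 = 1.849068

1.849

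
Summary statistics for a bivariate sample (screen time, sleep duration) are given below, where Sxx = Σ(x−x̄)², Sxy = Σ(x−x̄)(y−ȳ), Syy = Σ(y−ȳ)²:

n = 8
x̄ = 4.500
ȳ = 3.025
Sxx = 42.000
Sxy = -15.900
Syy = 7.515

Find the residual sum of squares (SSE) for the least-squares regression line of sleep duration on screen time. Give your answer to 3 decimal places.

1.496

b = Sxy/Sxx = -15.9/42 = -0.378571
SSE = Syy − b·Sxy = 7.515 − (-0.378571)·(-15.9) = 1.495714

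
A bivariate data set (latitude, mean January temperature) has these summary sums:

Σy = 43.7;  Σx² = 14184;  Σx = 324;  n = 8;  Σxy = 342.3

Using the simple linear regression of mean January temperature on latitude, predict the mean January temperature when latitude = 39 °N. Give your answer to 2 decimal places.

7.48

Sxx = Σx² − (Σx)²/n = 14184 − 13122 = 1062
Sxy = Σxy − (Σx)(Σy)/n = 342.3 − 1769.85 = -1427.55
b = Sxy/Sxx = -1427.55/1062 = -1.344209
a = ȳ − b·x̄ = 5.4625 − (-1.344209)·40.5 = 59.902966
ŷ(39) = a + b·39 = 59.902966 + (-1.344209)·39 = 7.478814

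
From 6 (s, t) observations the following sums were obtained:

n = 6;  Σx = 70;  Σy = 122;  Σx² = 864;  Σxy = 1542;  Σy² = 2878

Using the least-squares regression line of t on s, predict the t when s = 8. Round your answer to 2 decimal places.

Sxx = Σx² − (Σx)²/n = 864 − 816.666667 = 47.333333
Sxy = Σxy − (Σx)(Σy)/n = 1542 − 1423.333333 = 118.666667
b = Sxy/Sxx = 118.666667/47.333333 = 2.507042
a = ȳ − b·x̄ = 20.333333 − 2.507042·11.666667 = -8.915493
ŷ(8) = a + b·8 = -8.915493 + 2.507042·8 = 11.140845

11.14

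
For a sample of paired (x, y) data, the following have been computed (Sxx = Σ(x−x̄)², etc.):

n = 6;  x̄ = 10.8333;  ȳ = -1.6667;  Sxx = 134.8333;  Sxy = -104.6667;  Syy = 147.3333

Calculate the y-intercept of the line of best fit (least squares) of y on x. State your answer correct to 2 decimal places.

6.74

b = Sxy/Sxx = -104.6667/134.8333 = -0.776267
a = ȳ − b·x̄ = -1.6667 − (-0.776267)·10.8333 = 6.742838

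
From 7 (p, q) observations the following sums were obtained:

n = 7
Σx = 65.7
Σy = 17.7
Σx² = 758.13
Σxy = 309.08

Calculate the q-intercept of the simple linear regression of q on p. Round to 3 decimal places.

-6.954

Sxx = Σx² − (Σx)²/n = 758.13 − 616.641429 = 141.488571
Sxy = Σxy − (Σx)(Σy)/n = 309.08 − 166.127143 = 142.952857
b = Sxy/Sxx = 142.952857/141.488571 = 1.010349
a = ȳ − b·x̄ = 2.528571 − 1.010349·9.385714 = -6.954277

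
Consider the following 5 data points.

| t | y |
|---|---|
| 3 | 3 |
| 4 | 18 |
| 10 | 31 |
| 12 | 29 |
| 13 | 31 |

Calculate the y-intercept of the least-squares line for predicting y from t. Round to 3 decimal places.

n = 5, Σx = 42, Σy = 112, Σxy = 1142, Σx² = 438
Sxx = Σx² − (Σx)²/n = 438 − 352.8 = 85.2
Sxy = Σxy − (Σx)(Σy)/n = 1142 − 940.8 = 201.2
b = Sxy/Sxx = 201.2/85.2 = 2.361502
a = ȳ − b·x̄ = 22.4 − 2.361502·8.4 = 2.563380

2.563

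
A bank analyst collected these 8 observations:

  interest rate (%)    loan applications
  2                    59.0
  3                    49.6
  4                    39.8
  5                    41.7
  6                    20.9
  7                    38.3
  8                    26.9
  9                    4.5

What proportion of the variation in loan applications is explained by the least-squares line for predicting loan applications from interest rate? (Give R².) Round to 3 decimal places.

n = 8, Σx = 44, Σy = 280.7, Σxy = 1283.7, Σx² = 284, Σy² = 11911.65
Sxx = Σx² − (Σx)²/n = 284 − 242 = 42
Sxy = Σxy − (Σx)(Σy)/n = 1283.7 − 1543.85 = -260.15
Syy = Σy² − (Σy)²/n = 11911.65 − 9849.06125 = 2062.58875
R² = Sxy²/(Sxx·Syy) = (-260.15)²/(42·2062.58875) = 0.781242

0.781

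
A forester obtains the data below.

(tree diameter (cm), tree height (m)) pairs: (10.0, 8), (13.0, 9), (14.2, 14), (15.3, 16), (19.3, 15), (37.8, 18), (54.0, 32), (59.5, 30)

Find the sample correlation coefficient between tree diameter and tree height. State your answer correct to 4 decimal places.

n = 8, Σx = 223.1, Σy = 142, Σxy = 5123.5, Σx² = 8962.31, Σy² = 3070
Sxx = Σx² − (Σx)²/n = 8962.31 − 6221.70125 = 2740.60875
Sxy = Σxy − (Σx)(Σy)/n = 5123.5 − 3960.025 = 1163.475
Syy = Σy² − (Σy)²/n = 3070 − 2520.5 = 549.5
r = Sxy/√(Sxx·Syy) = 1163.475/√(1505964.508125) = 1163.475/1227.177456 = 0.948090

0.9481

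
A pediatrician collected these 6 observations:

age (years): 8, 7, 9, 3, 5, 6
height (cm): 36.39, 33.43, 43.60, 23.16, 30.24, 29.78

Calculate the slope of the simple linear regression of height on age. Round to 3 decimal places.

n = 6, Σx = 38, Σy = 196.6, Σxy = 1316.89, Σx² = 264
Sxx = Σx² − (Σx)²/n = 264 − 240.666667 = 23.333333
Sxy = Σxy − (Σx)(Σy)/n = 1316.89 − 1245.133333 = 71.756667
b = Sxy/Sxx = 71.756667/23.333333 = 3.075286

3.075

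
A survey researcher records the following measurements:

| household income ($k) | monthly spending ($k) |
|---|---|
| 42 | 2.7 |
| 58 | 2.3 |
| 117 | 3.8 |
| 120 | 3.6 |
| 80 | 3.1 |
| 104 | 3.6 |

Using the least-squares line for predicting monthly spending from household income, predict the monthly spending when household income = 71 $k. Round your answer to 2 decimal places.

n = 6, Σx = 521, Σy = 19.1, Σxy = 1745.8, Σx² = 50433
Sxx = Σx² − (Σx)²/n = 50433 − 45240.166667 = 5192.833333
Sxy = Σxy − (Σx)(Σy)/n = 1745.8 − 1658.516667 = 87.283333
b = Sxy/Sxx = 87.283333/5192.833333 = 0.016808
a = ȳ − b·x̄ = 3.183333 − 0.016808·86.833333 = 1.723802
ŷ(71) = a + b·71 = 1.723802 + 0.016808·71 = 2.917200

2.92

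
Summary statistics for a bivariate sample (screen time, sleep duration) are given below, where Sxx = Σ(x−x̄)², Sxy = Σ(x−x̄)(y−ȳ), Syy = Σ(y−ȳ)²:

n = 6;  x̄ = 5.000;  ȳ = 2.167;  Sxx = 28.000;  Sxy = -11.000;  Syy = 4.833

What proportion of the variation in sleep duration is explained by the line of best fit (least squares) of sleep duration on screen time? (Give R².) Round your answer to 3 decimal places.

0.894

R² = Sxy²/(Sxx·Syy) = (-11)²/(28·4.833) = 0.894150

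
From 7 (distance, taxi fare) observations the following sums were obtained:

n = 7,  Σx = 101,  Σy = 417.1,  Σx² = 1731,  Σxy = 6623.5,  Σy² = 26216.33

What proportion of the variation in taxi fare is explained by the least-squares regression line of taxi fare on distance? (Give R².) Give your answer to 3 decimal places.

Sxx = Σx² − (Σx)²/n = 1731 − 1457.285714 = 273.714286
Sxy = Σxy − (Σx)(Σy)/n = 6623.5 − 6018.157143 = 605.342857
Syy = Σy² − (Σy)²/n = 26216.33 − 24853.201429 = 1363.128571
R² = Sxy²/(Sxx·Syy) = (605.342857)²/(273.714286·1363.128571) = 0.982129

0.982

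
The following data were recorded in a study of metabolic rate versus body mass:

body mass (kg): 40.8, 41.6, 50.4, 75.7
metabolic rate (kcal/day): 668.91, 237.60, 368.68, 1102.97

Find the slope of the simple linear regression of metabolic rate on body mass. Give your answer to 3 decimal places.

19.166

n = 4, Σx = 208.5, Σy = 2378.16, Σxy = 139251.989, Σx² = 11665.85
Sxx = Σx² − (Σx)²/n = 11665.85 − 10868.0625 = 797.7875
Sxy = Σxy − (Σx)(Σy)/n = 139251.989 − 123961.59 = 15290.399
b = Sxy/Sxx = 15290.399/797.7875 = 19.166005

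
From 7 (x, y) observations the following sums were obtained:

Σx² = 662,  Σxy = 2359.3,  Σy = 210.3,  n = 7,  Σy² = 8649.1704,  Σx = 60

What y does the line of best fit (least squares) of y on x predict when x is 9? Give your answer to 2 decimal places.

31.66

Sxx = Σx² − (Σx)²/n = 662 − 514.285714 = 147.714286
Sxy = Σxy − (Σx)(Σy)/n = 2359.3 − 1802.571429 = 556.728571
b = Sxy/Sxx = 556.728571/147.714286 = 3.768956
a = ȳ − b·x̄ = 30.042857 − 3.768956·8.571429 = -2.262476
ŷ(9) = a + b·9 = -2.262476 + 3.768956·9 = 31.658124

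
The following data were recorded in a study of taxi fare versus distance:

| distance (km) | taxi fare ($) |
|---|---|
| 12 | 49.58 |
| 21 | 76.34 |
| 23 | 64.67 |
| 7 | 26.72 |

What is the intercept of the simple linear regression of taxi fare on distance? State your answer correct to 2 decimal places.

12.83

n = 4, Σx = 63, Σy = 217.31, Σxy = 3872.55, Σx² = 1163
Sxx = Σx² − (Σx)²/n = 1163 − 992.25 = 170.75
Sxy = Σxy − (Σx)(Σy)/n = 3872.55 − 3422.6325 = 449.9175
b = Sxy/Sxx = 449.9175/170.75 = 2.634949
a = ȳ − b·x̄ = 54.3275 − 2.634949·15.75 = 12.827057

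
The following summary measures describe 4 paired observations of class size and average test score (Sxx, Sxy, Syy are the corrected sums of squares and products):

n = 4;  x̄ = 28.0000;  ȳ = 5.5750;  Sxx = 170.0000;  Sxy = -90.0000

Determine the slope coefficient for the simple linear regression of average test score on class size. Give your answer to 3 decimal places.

-0.529

b = Sxy/Sxx = -90/170 = -0.529412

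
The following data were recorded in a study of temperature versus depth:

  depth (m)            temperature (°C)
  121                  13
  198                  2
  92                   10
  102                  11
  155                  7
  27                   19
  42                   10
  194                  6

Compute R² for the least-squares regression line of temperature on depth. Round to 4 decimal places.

n = 8, Σx = 931, Σy = 78, Σxy = 7193, Σx² = 136867, Σy² = 940
Sxx = Σx² − (Σx)²/n = 136867 − 108345.125 = 28521.875
Sxy = Σxy − (Σx)(Σy)/n = 7193 − 9077.25 = -1884.25
Syy = Σy² − (Σy)²/n = 940 − 760.5 = 179.5
R² = Sxy²/(Sxx·Syy) = (-1884.25)²/(28521.875·179.5) = 0.693481

0.6935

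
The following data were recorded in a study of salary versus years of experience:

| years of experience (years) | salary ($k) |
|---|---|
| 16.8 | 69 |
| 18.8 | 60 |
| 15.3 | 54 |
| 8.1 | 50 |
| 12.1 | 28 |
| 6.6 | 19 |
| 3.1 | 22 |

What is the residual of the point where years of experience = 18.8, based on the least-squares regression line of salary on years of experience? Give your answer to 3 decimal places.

-3.406

n = 7, Σx = 80.8, Σy = 302, Σxy = 4050.8, Σx² = 1134.96
Sxx = Σx² − (Σx)²/n = 1134.96 − 932.662857 = 202.297143
Sxy = Σxy − (Σx)(Σy)/n = 4050.8 − 3485.942857 = 564.857143
b = Sxy/Sxx = 564.857143/202.297143 = 2.792215
a = ȳ − b·x̄ = 43.142857 − 2.792215·11.542857 = 10.912717
ŷ(18.8) = 10.912717 + 2.792215·18.8 = 63.406361
residual = y − ŷ = 60 − 63.406361 = -3.406361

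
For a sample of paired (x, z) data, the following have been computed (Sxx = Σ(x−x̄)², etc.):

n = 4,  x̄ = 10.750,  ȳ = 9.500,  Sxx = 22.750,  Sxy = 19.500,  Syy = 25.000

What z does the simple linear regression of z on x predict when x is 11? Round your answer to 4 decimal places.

9.7143

b = Sxy/Sxx = 19.5/22.75 = 0.857143
a = ȳ − b·x̄ = 9.5 − 0.857143·10.75 = 0.285714
ŷ(11) = a + b·11 = 0.285714 + 0.857143·11 = 9.714286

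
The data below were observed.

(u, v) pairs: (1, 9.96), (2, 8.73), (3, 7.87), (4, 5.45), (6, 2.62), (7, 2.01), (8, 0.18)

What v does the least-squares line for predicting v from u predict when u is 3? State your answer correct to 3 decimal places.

7.281

n = 7, Σx = 31, Σy = 36.82, Σxy = 104.06, Σx² = 179
Sxx = Σx² − (Σx)²/n = 179 − 137.285714 = 41.714286
Sxy = Σxy − (Σx)(Σy)/n = 104.06 − 163.06 = -59
b = Sxy/Sxx = -59/41.714286 = -1.414384
a = ȳ − b·x̄ = 5.26 − (-1.414384)·4.428571 = 11.523699
ŷ(3) = a + b·3 = 11.523699 + (-1.414384)·3 = 7.280548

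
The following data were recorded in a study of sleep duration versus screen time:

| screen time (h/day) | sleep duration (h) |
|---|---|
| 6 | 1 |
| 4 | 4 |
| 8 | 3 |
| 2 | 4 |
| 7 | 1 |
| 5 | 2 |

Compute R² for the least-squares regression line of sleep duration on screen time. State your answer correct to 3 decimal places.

n = 6, Σx = 32, Σy = 15, Σxy = 71, Σx² = 194, Σy² = 47
Sxx = Σx² − (Σx)²/n = 194 − 170.666667 = 23.333333
Sxy = Σxy − (Σx)(Σy)/n = 71 − 80 = -9
Syy = Σy² − (Σy)²/n = 47 − 37.5 = 9.5
R² = Sxy²/(Sxx·Syy) = (-9)²/(23.333333·9.5) = 0.365414

0.365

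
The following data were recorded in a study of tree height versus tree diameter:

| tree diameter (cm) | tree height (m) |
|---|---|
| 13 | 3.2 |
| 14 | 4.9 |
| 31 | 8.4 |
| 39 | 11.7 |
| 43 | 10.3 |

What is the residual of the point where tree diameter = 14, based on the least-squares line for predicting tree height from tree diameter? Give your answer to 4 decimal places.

n = 5, Σx = 140, Σy = 38.5, Σxy = 1269.8, Σx² = 4696
Sxx = Σx² − (Σx)²/n = 4696 − 3920 = 776
Sxy = Σxy − (Σx)(Σy)/n = 1269.8 − 1078 = 191.8
b = Sxy/Sxx = 191.8/776 = 0.247165
a = ȳ − b·x̄ = 7.7 − 0.247165·28 = 0.779381
ŷ(14) = 0.779381 + 0.247165·14 = 4.239691
residual = y − ŷ = 4.9 − 4.239691 = 0.660309

0.6603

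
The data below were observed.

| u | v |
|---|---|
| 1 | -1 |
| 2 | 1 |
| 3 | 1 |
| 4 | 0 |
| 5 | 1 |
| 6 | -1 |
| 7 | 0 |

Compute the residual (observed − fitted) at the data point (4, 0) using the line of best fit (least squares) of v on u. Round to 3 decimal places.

-0.143

n = 7, Σx = 28, Σy = 1, Σxy = 3, Σx² = 140
Sxx = Σx² − (Σx)²/n = 140 − 112 = 28
Sxy = Σxy − (Σx)(Σy)/n = 3 − 4 = -1
b = Sxy/Sxx = -1/28 = -0.035714
a = ȳ − b·x̄ = 0.142857 − (-0.035714)·4 = 0.285714
ŷ(4) = 0.285714 + (-0.035714)·4 = 0.142857
residual = y − ŷ = 0 − 0.142857 = -0.142857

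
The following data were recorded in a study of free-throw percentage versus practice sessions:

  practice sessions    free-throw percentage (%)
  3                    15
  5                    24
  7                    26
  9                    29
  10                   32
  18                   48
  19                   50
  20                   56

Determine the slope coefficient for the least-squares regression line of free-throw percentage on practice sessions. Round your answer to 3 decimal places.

2.157

n = 8, Σx = 91, Σy = 280, Σxy = 3862, Σx² = 1349
Sxx = Σx² − (Σx)²/n = 1349 − 1035.125 = 313.875
Sxy = Σxy − (Σx)(Σy)/n = 3862 − 3185 = 677
b = Sxy/Sxx = 677/313.875 = 2.156910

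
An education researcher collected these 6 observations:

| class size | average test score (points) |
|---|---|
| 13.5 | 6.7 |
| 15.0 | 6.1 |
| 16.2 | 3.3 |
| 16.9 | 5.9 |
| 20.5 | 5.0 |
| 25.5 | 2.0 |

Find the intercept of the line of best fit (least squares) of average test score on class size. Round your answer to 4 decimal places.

10.6972

n = 6, Σx = 107.6, Σy = 29, Σxy = 488.62, Σx² = 2025.8
Sxx = Σx² − (Σx)²/n = 2025.8 − 1929.626667 = 96.173333
Sxy = Σxy − (Σx)(Σy)/n = 488.62 − 520.066667 = -31.446667
b = Sxy/Sxx = -31.446667/96.173333 = -0.326979
a = ȳ − b·x̄ = 4.833333 − (-0.326979)·17.933333 = 10.697158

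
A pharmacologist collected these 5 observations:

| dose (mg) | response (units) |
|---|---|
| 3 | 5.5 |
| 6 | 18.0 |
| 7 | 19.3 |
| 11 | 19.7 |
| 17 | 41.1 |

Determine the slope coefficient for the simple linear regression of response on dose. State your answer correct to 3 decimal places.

2.254

n = 5, Σx = 44, Σy = 103.6, Σxy = 1175, Σx² = 504
Sxx = Σx² − (Σx)²/n = 504 − 387.2 = 116.8
Sxy = Σxy − (Σx)(Σy)/n = 1175 − 911.68 = 263.32
b = Sxy/Sxx = 263.32/116.8 = 2.254452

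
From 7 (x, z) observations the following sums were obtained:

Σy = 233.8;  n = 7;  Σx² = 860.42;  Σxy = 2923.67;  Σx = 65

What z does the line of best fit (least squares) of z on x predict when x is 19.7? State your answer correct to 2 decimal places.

Sxx = Σx² − (Σx)²/n = 860.42 − 603.571429 = 256.848571
Sxy = Σxy − (Σx)(Σy)/n = 2923.67 − 2171 = 752.67
b = Sxy/Sxx = 752.67/256.848571 = 2.930404
a = ȳ − b·x̄ = 33.4 − 2.930404·9.285714 = 6.189109
ŷ(19.7) = a + b·19.7 = 6.189109 + 2.930404·19.7 = 63.918061

63.92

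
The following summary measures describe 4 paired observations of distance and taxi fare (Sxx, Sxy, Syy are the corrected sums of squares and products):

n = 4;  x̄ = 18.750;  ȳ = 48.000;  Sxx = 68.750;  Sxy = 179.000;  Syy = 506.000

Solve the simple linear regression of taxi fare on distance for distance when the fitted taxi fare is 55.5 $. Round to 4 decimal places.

b = Sxy/Sxx = 179/68.75 = 2.603636
a = ȳ − b·x̄ = 48 − 2.603636·18.75 = -0.818182
Set a + b·x = 55.5: x = (55.5 − (-0.818182)) / 2.603636 = 21.630587

21.6306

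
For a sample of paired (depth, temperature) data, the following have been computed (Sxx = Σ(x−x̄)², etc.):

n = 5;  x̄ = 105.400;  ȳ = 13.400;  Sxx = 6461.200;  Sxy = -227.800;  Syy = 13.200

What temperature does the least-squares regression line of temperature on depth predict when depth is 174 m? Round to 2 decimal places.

10.98

b = Sxy/Sxx = -227.8/6461.2 = -0.035257
a = ȳ − b·x̄ = 13.4 − (-0.035257)·105.4 = 17.116047
ŷ(174) = a + b·174 = 17.116047 + (-0.035257)·174 = 10.981397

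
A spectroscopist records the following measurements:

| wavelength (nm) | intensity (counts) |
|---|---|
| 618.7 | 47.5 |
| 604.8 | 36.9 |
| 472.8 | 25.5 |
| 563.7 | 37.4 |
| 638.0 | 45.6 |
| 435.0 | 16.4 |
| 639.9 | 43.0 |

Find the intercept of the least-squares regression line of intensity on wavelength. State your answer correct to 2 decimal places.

-39.03

n = 7, Σx = 3972.9, Σy = 252.3, Σxy = 148586.65, Σx² = 2295611.27
Sxx = Σx² − (Σx)²/n = 2295611.27 − 2254847.772857 = 40763.497143
Sxy = Σxy − (Σx)(Σy)/n = 148586.65 − 143194.667143 = 5391.982857
b = Sxy/Sxx = 5391.982857/40763.497143 = 0.132275
a = ȳ − b·x̄ = 36.042857 − 0.132275·567.557143 = -39.030642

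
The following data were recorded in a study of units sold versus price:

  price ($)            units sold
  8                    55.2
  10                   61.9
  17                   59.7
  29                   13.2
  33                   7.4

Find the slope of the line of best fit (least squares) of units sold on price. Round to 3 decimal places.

-2.249

n = 5, Σx = 97, Σy = 197.4, Σxy = 2702.5, Σx² = 2383
Sxx = Σx² − (Σx)²/n = 2383 − 1881.8 = 501.2
Sxy = Σxy − (Σx)(Σy)/n = 2702.5 − 3829.56 = -1127.06
b = Sxy/Sxx = -1127.06/501.2 = -2.248723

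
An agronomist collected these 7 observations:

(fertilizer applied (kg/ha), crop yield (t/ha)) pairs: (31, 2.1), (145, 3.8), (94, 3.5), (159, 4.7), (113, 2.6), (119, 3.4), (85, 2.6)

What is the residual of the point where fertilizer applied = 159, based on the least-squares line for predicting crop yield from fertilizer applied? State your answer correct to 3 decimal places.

n = 7, Σx = 746, Σy = 22.7, Σxy = 2611.8, Σx² = 90258
Sxx = Σx² − (Σx)²/n = 90258 − 79502.285714 = 10755.714286
Sxy = Σxy − (Σx)(Σy)/n = 2611.8 − 2419.171429 = 192.628571
b = Sxy/Sxx = 192.628571/10755.714286 = 0.017909
a = ȳ − b·x̄ = 3.242857 − 0.017909·106.571429 = 1.334225
ŷ(159) = 1.334225 + 0.017909·159 = 4.181822
residual = y − ŷ = 4.7 − 4.181822 = 0.518178

0.518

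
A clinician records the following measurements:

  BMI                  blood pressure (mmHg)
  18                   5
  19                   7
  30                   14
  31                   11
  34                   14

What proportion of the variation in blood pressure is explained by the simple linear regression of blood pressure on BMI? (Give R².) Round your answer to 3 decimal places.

0.889

n = 5, Σx = 132, Σy = 51, Σxy = 1460, Σx² = 3702, Σy² = 587
Sxx = Σx² − (Σx)²/n = 3702 − 3484.8 = 217.2
Sxy = Σxy − (Σx)(Σy)/n = 1460 − 1346.4 = 113.6
Syy = Σy² − (Σy)²/n = 587 − 520.2 = 66.8
R² = Sxy²/(Sxx·Syy) = (113.6)²/(217.2·66.8) = 0.889448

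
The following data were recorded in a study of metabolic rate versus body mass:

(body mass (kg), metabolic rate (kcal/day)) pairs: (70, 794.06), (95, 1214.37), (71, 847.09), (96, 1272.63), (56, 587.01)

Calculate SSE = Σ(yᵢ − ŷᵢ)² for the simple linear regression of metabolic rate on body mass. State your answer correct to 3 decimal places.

1578.687

n = 5, Σx = 388, Σy = 4715.16, Σxy = 386137.78, Σx² = 31318, Σy² = 4786955.1056
Sxx = Σx² − (Σx)²/n = 31318 − 30108.8 = 1209.2
Sxy = Σxy − (Σx)(Σy)/n = 386137.78 − 365896.416 = 20241.364
Syy = Σy² − (Σy)²/n = 4786955.1056 − 4446546.76512 = 340408.34048
b = Sxy/Sxx = 20241.364/1209.2 = 16.739467
SSE = Syy − b·Sxy = 340408.34048 − 16.739467·20241.364 = 1578.687337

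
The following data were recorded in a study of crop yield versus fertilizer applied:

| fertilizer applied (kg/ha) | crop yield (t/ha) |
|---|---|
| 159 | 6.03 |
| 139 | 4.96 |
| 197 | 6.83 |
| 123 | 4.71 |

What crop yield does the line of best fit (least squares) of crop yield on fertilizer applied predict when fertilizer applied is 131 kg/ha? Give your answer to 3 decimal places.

4.924

n = 4, Σx = 618, Σy = 22.53, Σxy = 3573.05, Σx² = 98540
Sxx = Σx² − (Σx)²/n = 98540 − 95481 = 3059
Sxy = Σxy − (Σx)(Σy)/n = 3573.05 − 3480.885 = 92.165
b = Sxy/Sxx = 92.165/3059 = 0.030129
a = ȳ − b·x̄ = 5.6325 − 0.030129·154.5 = 0.977550
ŷ(131) = a + b·131 = 0.977550 + 0.030129·131 = 4.924466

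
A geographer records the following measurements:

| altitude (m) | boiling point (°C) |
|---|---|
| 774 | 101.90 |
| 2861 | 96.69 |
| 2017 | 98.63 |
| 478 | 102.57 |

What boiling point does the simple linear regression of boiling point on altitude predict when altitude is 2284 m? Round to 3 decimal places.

n = 4, Σx = 6130, Σy = 399.79, Σxy = 603465.86, Σx² = 13081170
Sxx = Σx² − (Σx)²/n = 13081170 − 9394225 = 3686945
Sxy = Σxy − (Σx)(Σy)/n = 603465.86 − 612678.175 = -9212.315
b = Sxy/Sxx = -9212.315/3686945 = -0.002499
a = ȳ − b·x̄ = 99.9475 − (-0.002499)·1532.5 = 103.776652
ŷ(2284) = a + b·2284 = 103.776652 + (-0.002499)·2284 = 98.069779

98.070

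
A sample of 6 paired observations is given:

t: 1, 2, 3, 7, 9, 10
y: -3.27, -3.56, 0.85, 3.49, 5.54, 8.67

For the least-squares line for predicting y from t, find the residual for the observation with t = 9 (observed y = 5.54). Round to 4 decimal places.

-0.9455

n = 6, Σx = 32, Σy = 11.72, Σxy = 153.15, Σx² = 244
Sxx = Σx² − (Σx)²/n = 244 − 170.666667 = 73.333333
Sxy = Σxy − (Σx)(Σy)/n = 153.15 − 62.506667 = 90.643333
b = Sxy/Sxx = 90.643333/73.333333 = 1.236045
a = ȳ − b·x̄ = 1.953333 − 1.236045·5.333333 = -4.638909
ŷ(9) = -4.638909 + 1.236045·9 = 6.4855
residual = y − ŷ = 5.54 − 6.4855 = -0.9455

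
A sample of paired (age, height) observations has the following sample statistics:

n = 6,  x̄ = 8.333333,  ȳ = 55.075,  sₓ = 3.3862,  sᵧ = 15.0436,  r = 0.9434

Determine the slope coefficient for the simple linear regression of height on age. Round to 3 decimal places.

4.191

b = r · sᵧ/sₓ = 0.9434 · 15.0436/3.3862 = 4.191168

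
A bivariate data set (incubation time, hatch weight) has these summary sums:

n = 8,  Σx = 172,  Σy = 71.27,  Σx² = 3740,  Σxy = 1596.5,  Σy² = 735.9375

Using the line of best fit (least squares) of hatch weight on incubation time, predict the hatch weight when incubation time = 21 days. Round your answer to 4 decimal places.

Sxx = Σx² − (Σx)²/n = 3740 − 3698 = 42
Sxy = Σxy − (Σx)(Σy)/n = 1596.5 − 1532.305 = 64.195
b = Sxy/Sxx = 64.195/42 = 1.528452
a = ȳ − b·x̄ = 8.90875 − 1.528452·21.5 = -23.952976
ŷ(21) = a + b·21 = -23.952976 + 1.528452·21 = 8.144524

8.1445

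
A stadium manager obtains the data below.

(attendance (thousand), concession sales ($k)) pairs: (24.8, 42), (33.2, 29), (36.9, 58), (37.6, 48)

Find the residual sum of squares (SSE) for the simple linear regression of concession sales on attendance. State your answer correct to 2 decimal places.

368.89

n = 4, Σx = 132.5, Σy = 177, Σxy = 5949.4, Σx² = 4492.65, Σy² = 8273
Sxx = Σx² − (Σx)²/n = 4492.65 − 4389.0625 = 103.5875
Sxy = Σxy − (Σx)(Σy)/n = 5949.4 − 5863.125 = 86.275
Syy = Σy² − (Σy)²/n = 8273 − 7832.25 = 440.75
b = Sxy/Sxx = 86.275/103.5875 = 0.832871
SSE = Syy − b·Sxy = 440.75 − 0.832871·86.275 = 368.894075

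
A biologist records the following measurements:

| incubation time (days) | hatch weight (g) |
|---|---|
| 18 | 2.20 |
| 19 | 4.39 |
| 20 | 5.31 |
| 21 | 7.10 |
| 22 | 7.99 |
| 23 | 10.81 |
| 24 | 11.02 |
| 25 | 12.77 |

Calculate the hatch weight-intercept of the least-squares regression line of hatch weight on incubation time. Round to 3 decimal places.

n = 8, Σx = 172, Σy = 61.59, Σxy = 1386.45, Σx² = 3740
Sxx = Σx² − (Σx)²/n = 3740 − 3698 = 42
Sxy = Σxy − (Σx)(Σy)/n = 1386.45 − 1324.185 = 62.265
b = Sxy/Sxx = 62.265/42 = 1.4825
a = ȳ − b·x̄ = 7.69875 − 1.4825·21.5 = -24.175

-24.175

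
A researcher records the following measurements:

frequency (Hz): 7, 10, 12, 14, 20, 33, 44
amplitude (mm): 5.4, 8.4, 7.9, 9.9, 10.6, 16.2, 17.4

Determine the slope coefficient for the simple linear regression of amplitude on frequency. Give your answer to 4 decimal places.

n = 7, Σx = 140, Σy = 75.8, Σxy = 1867.4, Σx² = 3914
Sxx = Σx² − (Σx)²/n = 3914 − 2800 = 1114
Sxy = Σxy − (Σx)(Σy)/n = 1867.4 − 1516 = 351.4
b = Sxy/Sxx = 351.4/1114 = 0.315440

0.3154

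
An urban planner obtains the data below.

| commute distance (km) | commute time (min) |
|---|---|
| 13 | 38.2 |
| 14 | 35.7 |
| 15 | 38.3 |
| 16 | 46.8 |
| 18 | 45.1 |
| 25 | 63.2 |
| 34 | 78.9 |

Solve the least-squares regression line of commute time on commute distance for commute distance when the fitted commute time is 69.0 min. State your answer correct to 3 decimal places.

n = 7, Σx = 135, Σy = 346.2, Σxy = 7394.1, Σx² = 2951
Sxx = Σx² − (Σx)²/n = 2951 − 2603.571429 = 347.428571
Sxy = Σxy − (Σx)(Σy)/n = 7394.1 − 6676.714286 = 717.385714
b = Sxy/Sxx = 717.385714/347.428571 = 2.064844
a = ȳ − b·x̄ = 49.457143 − 2.064844·19.285714 = 9.635156
Set a + b·x = 69.0: x = (69.0 − 9.635156) / 2.064844 = 28.750284

28.750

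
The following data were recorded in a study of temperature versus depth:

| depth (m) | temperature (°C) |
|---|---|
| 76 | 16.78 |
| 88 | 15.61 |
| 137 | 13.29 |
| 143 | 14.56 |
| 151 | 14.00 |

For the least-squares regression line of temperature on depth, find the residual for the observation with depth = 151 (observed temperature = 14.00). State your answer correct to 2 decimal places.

n = 5, Σx = 595, Σy = 74.24, Σxy = 8665.77, Σx² = 75539
Sxx = Σx² − (Σx)²/n = 75539 − 70805 = 4734
Sxy = Σxy − (Σx)(Σy)/n = 8665.77 − 8834.56 = -168.79
b = Sxy/Sxx = -168.79/4734 = -0.035655
a = ȳ − b·x̄ = 14.848 − (-0.035655)·119 = 19.090926
ŷ(151) = 19.090926 + (-0.035655)·151 = 13.707045
residual = y − ŷ = 14.00 − 13.707045 = 0.292955

0.29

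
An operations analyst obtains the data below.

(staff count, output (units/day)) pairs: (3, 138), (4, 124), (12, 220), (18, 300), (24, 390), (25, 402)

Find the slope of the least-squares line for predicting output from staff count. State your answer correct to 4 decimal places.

n = 6, Σx = 86, Σy = 1574, Σxy = 28360, Σx² = 1694
Sxx = Σx² − (Σx)²/n = 1694 − 1232.666667 = 461.333333
Sxy = Σxy − (Σx)(Σy)/n = 28360 − 22560.666667 = 5799.333333
b = Sxy/Sxx = 5799.333333/461.333333 = 12.570809

12.5708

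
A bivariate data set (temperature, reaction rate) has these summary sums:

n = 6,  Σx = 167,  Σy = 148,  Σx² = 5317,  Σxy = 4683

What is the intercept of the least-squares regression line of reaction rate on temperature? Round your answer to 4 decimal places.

1.2098

Sxx = Σx² − (Σx)²/n = 5317 − 4648.166667 = 668.833333
Sxy = Σxy − (Σx)(Σy)/n = 4683 − 4119.333333 = 563.666667
b = Sxy/Sxx = 563.666667/668.833333 = 0.842761
a = ȳ − b·x̄ = 24.666667 − 0.842761·27.833333 = 1.209818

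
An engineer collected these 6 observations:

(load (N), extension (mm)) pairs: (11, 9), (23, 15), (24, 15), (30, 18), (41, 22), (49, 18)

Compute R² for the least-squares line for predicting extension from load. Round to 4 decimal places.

n = 6, Σx = 178, Σy = 97, Σxy = 3128, Σx² = 6208, Σy² = 1663
Sxx = Σx² − (Σx)²/n = 6208 − 5280.666667 = 927.333333
Sxy = Σxy − (Σx)(Σy)/n = 3128 − 2877.666667 = 250.333333
Syy = Σy² − (Σy)²/n = 1663 − 1568.166667 = 94.833333
R² = Sxy²/(Sxx·Syy) = (250.333333)²/(927.333333·94.833333) = 0.712591

0.7126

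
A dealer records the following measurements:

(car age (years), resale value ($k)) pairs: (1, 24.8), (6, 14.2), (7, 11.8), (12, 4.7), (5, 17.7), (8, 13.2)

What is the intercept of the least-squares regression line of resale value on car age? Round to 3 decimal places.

n = 6, Σx = 39, Σy = 86.4, Σxy = 443.1, Σx² = 319
Sxx = Σx² − (Σx)²/n = 319 − 253.5 = 65.5
Sxy = Σxy − (Σx)(Σy)/n = 443.1 − 561.6 = -118.5
b = Sxy/Sxx = -118.5/65.5 = -1.809160
a = ȳ − b·x̄ = 14.4 − (-1.809160)·6.5 = 26.159542

26.160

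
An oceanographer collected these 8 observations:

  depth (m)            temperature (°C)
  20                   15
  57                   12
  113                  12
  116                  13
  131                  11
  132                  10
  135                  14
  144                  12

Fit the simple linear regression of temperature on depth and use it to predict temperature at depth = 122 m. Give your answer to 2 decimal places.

12.06

n = 8, Σx = 848, Σy = 99, Σxy = 10227, Σx² = 103420
Sxx = Σx² − (Σx)²/n = 103420 − 89888 = 13532
Sxy = Σxy − (Σx)(Σy)/n = 10227 − 10494 = -267
b = Sxy/Sxx = -267/13532 = -0.019731
a = ȳ − b·x̄ = 12.375 − (-0.019731)·106 = 14.466487
ŷ(122) = a + b·122 = 14.466487 + (-0.019731)·122 = 12.059304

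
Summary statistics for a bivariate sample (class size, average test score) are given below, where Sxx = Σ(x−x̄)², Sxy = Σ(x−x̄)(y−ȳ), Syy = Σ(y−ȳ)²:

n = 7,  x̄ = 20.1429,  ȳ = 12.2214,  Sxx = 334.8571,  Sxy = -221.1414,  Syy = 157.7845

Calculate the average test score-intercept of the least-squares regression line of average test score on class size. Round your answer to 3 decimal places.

b = Sxy/Sxx = -221.1414/334.8571 = -0.660405
a = ȳ − b·x̄ = 12.2214 − (-0.660405)·20.1429 = 25.523878

25.524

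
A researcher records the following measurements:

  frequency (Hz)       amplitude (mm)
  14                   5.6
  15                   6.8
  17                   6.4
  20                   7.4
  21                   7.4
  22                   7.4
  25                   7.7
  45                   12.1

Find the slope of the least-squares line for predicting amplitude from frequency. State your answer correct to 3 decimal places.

0.194

n = 8, Σx = 179, Σy = 60.8, Σxy = 1492.4, Σx² = 4685
Sxx = Σx² − (Σx)²/n = 4685 − 4005.125 = 679.875
Sxy = Σxy − (Σx)(Σy)/n = 1492.4 − 1360.4 = 132
b = Sxy/Sxx = 132/679.875 = 0.194153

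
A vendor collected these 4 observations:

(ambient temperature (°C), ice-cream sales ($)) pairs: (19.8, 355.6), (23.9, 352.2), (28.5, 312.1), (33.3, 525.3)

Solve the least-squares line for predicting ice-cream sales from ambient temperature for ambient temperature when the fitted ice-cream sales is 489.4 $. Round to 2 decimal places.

n = 4, Σx = 105.5, Σy = 1545.2, Σxy = 41845.8, Σx² = 2884.39
Sxx = Σx² − (Σx)²/n = 2884.39 − 2782.5625 = 101.8275
Sxy = Σxy − (Σx)(Σy)/n = 41845.8 − 40754.65 = 1091.15
b = Sxy/Sxx = 1091.15/101.8275 = 10.715671
a = ȳ − b·x̄ = 386.3 − 10.715671·26.375 = 103.674174
Set a + b·x = 489.4: x = (489.4 − 103.674174) / 10.715671 = 35.996423

36.00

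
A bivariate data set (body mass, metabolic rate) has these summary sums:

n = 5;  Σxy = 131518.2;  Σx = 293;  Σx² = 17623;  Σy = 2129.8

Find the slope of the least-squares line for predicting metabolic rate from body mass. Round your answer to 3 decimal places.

14.810

Sxx = Σx² − (Σx)²/n = 17623 − 17169.8 = 453.2
Sxy = Σxy − (Σx)(Σy)/n = 131518.2 − 124806.28 = 6711.92
b = Sxy/Sxx = 6711.92/453.2 = 14.810062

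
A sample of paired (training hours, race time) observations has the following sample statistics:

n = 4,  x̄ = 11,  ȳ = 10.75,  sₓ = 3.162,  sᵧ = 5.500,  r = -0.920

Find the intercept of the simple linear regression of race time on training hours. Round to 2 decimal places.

28.35

b = r · sᵧ/sₓ = -0.92 · 5.5/3.162 = -1.600253
a = ȳ − b·x̄ = 10.75 − (-1.600253)·11 = 28.352783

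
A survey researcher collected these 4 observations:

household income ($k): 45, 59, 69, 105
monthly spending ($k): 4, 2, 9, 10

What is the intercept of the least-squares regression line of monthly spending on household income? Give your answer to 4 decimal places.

-1.9130

n = 4, Σx = 278, Σy = 25, Σxy = 1969, Σx² = 21292
Sxx = Σx² − (Σx)²/n = 21292 − 19321 = 1971
Sxy = Σxy − (Σx)(Σy)/n = 1969 − 1737.5 = 231.5
b = Sxy/Sxx = 231.5/1971 = 0.117453
a = ȳ − b·x̄ = 6.25 − 0.117453·69.5 = -1.912988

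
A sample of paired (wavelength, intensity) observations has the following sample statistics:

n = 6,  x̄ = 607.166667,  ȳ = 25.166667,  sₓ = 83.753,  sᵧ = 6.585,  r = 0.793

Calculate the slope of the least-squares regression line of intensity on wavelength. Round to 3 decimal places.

0.062

b = r · sᵧ/sₓ = 0.793 · 6.585/83.753 = 0.062349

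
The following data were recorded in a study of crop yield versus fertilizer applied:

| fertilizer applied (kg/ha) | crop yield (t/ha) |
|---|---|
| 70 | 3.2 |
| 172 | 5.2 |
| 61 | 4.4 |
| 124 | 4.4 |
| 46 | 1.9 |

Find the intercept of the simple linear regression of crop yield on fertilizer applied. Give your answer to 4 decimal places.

1.9806

n = 5, Σx = 473, Σy = 19.1, Σxy = 2019.8, Σx² = 55697
Sxx = Σx² − (Σx)²/n = 55697 − 44745.8 = 10951.2
Sxy = Σxy − (Σx)(Σy)/n = 2019.8 − 1806.86 = 212.94
b = Sxy/Sxx = 212.94/10951.2 = 0.019444
a = ȳ − b·x̄ = 3.82 − 0.019444·94.6 = 1.980556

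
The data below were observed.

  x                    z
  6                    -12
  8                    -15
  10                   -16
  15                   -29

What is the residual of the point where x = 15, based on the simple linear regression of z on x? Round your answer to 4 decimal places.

-1.0279

n = 4, Σx = 39, Σy = -72, Σxy = -787, Σx² = 425
Sxx = Σx² − (Σx)²/n = 425 − 380.25 = 44.75
Sxy = Σxy − (Σx)(Σy)/n = -787 − (-702) = -85
b = Sxy/Sxx = -85/44.75 = -1.899441
a = ȳ − b·x̄ = -18 − (-1.899441)·9.75 = 0.519553
ŷ(15) = 0.519553 + (-1.899441)·15 = -27.972067
residual = y − ŷ = -29 − (-27.972067) = -1.027933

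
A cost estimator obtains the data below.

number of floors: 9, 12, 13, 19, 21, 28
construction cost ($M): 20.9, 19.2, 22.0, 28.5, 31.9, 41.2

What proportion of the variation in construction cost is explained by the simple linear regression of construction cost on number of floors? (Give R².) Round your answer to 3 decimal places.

n = 6, Σx = 102, Σy = 163.7, Σxy = 3069.5, Σx² = 1980, Σy² = 4816.75
Sxx = Σx² − (Σx)²/n = 1980 − 1734 = 246
Sxy = Σxy − (Σx)(Σy)/n = 3069.5 − 2782.9 = 286.6
Syy = Σy² − (Σy)²/n = 4816.75 − 4466.281667 = 350.468333
R² = Sxy²/(Sxx·Syy) = (286.6)²/(246·350.468333) = 0.952727

0.953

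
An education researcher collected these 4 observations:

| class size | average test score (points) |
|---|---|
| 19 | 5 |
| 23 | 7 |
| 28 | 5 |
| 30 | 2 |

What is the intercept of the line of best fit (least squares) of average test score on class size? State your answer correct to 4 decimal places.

11.1689

n = 4, Σx = 100, Σy = 19, Σxy = 456, Σx² = 2574
Sxx = Σx² − (Σx)²/n = 2574 − 2500 = 74
Sxy = Σxy − (Σx)(Σy)/n = 456 − 475 = -19
b = Sxy/Sxx = -19/74 = -0.256757
a = ȳ − b·x̄ = 4.75 − (-0.256757)·25 = 11.168919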